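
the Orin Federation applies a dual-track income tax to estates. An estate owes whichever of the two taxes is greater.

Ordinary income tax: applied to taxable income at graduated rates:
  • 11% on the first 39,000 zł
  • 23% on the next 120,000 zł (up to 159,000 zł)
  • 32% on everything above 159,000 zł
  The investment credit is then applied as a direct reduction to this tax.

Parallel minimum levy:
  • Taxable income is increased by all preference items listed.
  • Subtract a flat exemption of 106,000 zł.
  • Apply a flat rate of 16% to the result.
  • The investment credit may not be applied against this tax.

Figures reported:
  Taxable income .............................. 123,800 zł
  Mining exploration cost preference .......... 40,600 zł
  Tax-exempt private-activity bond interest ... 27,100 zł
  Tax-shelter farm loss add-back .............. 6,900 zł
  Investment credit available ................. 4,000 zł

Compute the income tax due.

19,794 zł

Parallel minimum levy:
  Adjusted income: 123,800 zł + 40,600 zł + 27,100 zł + 6,900 zł = 198,400 zł
  Less exemption 106,000 zł → base 92,400 zł
  92,400 zł × 16% = 14,784 zł

Ordinary income tax:
  39,000 zł × 11% = 4,290 zł
  84,800 zł × 23% = 19,504 zł
  → 23,794 zł
  Less investment credit 4,000 zł → 19,794 zł

19,794 zł > 14,784 zł, so the ordinary income tax governs.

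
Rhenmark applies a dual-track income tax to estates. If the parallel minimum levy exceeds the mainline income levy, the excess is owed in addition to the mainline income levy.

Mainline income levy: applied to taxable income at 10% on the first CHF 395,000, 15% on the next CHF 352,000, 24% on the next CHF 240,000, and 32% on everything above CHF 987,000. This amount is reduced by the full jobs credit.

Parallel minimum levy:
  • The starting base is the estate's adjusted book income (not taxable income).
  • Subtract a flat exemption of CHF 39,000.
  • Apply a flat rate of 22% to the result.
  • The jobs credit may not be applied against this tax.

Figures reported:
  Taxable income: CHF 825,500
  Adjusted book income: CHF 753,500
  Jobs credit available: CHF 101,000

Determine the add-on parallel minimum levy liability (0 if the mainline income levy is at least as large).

Parallel minimum levy:
  Base (adjusted book income): CHF 753,500
  Less exemption CHF 39,000 → base CHF 714,500
  CHF 714,500 × 22% = CHF 157,190

Mainline income levy:
  CHF 395,000 × 10% = CHF 39,500
  CHF 352,000 × 15% = CHF 52,800
  CHF 78,500 × 24% = CHF 18,840
  → CHF 111,140
  Less jobs credit CHF 101,000 → CHF 10,140

Excess of parallel minimum levy over mainline income levy: CHF 157,190 − CHF 10,140 = CHF 147,050.

CHF 147,050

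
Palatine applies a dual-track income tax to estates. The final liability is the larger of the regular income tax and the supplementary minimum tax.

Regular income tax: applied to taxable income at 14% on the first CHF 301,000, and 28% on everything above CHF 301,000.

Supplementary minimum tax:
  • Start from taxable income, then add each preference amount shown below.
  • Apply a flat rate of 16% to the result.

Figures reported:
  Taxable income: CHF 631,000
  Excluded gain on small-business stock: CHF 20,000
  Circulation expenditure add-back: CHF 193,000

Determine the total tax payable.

Regular income tax:
  CHF 301,000 × 14% = CHF 42,140
  CHF 330,000 × 28% = CHF 92,400
  → CHF 134,540

Supplementary minimum tax:
  Adjusted income: CHF 631,000 + CHF 20,000 + CHF 193,000 = CHF 844,000
  CHF 844,000 × 16% = CHF 135,040

CHF 135,040 > CHF 134,540, so the supplementary minimum tax is the binding amount.

CHF 135,040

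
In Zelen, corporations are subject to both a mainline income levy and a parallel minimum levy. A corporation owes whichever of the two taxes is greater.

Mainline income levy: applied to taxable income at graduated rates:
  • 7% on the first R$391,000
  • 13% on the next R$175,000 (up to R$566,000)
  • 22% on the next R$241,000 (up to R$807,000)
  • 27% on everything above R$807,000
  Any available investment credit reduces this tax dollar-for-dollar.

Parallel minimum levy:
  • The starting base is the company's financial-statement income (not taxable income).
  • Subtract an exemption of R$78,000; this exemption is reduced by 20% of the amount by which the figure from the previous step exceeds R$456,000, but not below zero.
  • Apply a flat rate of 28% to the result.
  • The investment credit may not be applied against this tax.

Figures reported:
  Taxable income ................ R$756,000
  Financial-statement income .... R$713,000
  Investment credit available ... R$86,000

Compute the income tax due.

Parallel minimum levy:
  Base (financial-statement income): R$713,000
  Exemption: R$78,000 − 20% × (R$713,000 − R$456,000) = R$78,000 − R$51,400 = R$26,600
  Base: R$713,000 − R$26,600 = R$686,400
  R$686,400 × 28% = R$192,192

Mainline income levy:
  R$391,000 × 7% = R$27,370
  R$175,000 × 13% = R$22,750
  R$190,000 × 22% = R$41,800
  → R$91,920
  Less investment credit R$86,000 → R$5,920

R$192,192 > R$5,920, so the parallel minimum levy is the binding amount.

R$192,192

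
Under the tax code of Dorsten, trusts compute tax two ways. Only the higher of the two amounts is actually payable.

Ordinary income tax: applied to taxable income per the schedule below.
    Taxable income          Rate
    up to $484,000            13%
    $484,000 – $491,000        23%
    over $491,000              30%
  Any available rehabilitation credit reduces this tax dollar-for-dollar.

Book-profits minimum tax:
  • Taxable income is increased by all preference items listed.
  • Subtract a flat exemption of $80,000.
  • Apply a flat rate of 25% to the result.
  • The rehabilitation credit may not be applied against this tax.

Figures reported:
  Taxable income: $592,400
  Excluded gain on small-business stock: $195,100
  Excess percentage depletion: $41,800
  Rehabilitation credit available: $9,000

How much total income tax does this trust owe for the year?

Ordinary income tax:
  $484,000 × 13% = $62,920
  $7,000 × 23% = $1,610
  $101,400 × 30% = $30,420
  → $94,950
  Less rehabilitation credit $9,000 → $85,950

Book-profits minimum tax:
  Adjusted income: $592,400 + $195,100 + $41,800 = $829,300
  Less exemption $80,000 → base $749,300
  $749,300 × 25% = $187,325

$187,325 > $85,950, so the book-profits minimum tax is the binding amount.

$187,325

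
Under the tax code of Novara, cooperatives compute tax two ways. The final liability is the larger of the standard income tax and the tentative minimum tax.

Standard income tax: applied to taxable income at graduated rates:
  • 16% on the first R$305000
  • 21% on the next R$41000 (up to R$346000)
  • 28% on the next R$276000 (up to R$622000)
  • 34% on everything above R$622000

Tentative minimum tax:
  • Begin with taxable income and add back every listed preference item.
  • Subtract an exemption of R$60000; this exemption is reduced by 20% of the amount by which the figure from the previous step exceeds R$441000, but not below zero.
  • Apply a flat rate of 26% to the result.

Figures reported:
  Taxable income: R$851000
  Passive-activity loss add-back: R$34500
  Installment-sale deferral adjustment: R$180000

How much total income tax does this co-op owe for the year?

R$277030

Standard income tax:
  R$305000 × 16% = R$48800
  R$41000 × 21% = R$8610
  R$276000 × 28% = R$77280
  R$229000 × 34% = R$77860
  → R$212550

Tentative minimum tax:
  Adjusted income: R$851000 + R$34500 + R$180000 = R$1065500
  Exemption: 20% × (R$1065500 − R$441000) = R$124900 ≥ R$60000, so the exemption is fully phased out
  Base: R$1065500 − R$0 = R$1065500
  R$1065500 × 26% = R$277030

R$277030 > R$212550, so the tentative minimum tax is the binding amount.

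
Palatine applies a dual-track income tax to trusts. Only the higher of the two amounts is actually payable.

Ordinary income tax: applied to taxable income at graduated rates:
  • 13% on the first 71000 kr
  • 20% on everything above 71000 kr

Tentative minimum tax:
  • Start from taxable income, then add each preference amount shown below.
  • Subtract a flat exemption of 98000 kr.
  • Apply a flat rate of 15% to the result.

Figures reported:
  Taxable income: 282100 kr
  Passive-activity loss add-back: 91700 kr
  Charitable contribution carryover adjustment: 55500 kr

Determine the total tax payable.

Ordinary income tax:
  71000 kr × 13% = 9230 kr
  211100 kr × 20% = 42220 kr
  → 51450 kr

Tentative minimum tax:
  Adjusted income: 282100 kr + 91700 kr + 55500 kr = 429300 kr
  Less exemption 98000 kr → base 331300 kr
  331300 kr × 15% = 49695 kr

51450 kr > 49695 kr, so the ordinary income tax governs.

51450 kr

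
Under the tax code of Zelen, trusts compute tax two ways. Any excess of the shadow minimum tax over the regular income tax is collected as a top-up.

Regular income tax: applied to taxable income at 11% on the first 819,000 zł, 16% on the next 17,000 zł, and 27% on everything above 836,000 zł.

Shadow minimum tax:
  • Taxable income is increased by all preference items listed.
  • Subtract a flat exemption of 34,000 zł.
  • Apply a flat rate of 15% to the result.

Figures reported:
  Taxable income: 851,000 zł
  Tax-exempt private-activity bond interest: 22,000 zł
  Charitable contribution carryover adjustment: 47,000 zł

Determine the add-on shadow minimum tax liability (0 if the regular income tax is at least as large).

36,040 zł

Shadow minimum tax:
  Adjusted income: 851,000 zł + 22,000 zł + 47,000 zł = 920,000 zł
  Less exemption 34,000 zł → base 886,000 zł
  886,000 zł × 15% = 132,900 zł

Regular income tax:
  819,000 zł × 11% = 90,090 zł
  17,000 zł × 16% = 2,720 zł
  15,000 zł × 27% = 4,050 zł
  → 96,860 zł

Excess of shadow minimum tax over regular income tax: 132,900 zł − 96,860 zł = 36,040 zł.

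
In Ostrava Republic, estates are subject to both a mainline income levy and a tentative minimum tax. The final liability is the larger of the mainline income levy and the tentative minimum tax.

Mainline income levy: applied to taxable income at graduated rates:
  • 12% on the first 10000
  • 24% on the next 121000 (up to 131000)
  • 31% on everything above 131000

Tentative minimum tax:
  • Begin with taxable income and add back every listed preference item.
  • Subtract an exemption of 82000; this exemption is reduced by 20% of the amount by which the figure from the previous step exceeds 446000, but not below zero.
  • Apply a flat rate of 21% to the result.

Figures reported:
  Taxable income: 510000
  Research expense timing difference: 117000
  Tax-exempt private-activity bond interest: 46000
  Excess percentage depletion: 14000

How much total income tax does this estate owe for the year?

Tentative minimum tax:
  Adjusted income: 510000 + 117000 + 46000 + 14000 = 687000
  Exemption: 82000 − 20% × (687000 − 446000) = 82000 − 48200 = 33800
  Base: 687000 − 33800 = 653200
  653200 × 21% = 137172

Mainline income levy:
  10000 × 12% = 1200
  121000 × 24% = 29040
  379000 × 31% = 117490
  → 147730

147730 > 137172, so the mainline income levy governs.

147730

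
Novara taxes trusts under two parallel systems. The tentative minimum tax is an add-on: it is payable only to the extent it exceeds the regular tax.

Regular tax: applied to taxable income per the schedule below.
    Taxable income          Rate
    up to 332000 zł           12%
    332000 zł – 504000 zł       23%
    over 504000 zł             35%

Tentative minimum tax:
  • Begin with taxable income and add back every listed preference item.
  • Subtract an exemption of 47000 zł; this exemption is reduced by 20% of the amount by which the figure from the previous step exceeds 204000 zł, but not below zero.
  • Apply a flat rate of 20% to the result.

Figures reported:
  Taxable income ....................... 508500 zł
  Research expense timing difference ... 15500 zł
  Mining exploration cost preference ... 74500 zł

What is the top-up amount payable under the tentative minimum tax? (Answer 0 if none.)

38725 zł

Tentative minimum tax:
  Adjusted income: 508500 zł + 15500 zł + 74500 zł = 598500 zł
  Exemption: 20% × (598500 zł − 204000 zł) = 78900 zł ≥ 47000 zł, so the exemption is fully phased out
  Base: 598500 zł − 0 zł = 598500 zł
  598500 zł × 20% = 119700 zł

Regular tax:
  332000 zł × 12% = 39840 zł
  172000 zł × 23% = 39560 zł
  4500 zł × 35% = 1575 zł
  → 80975 zł

Excess of tentative minimum tax over regular tax: 119700 zł − 80975 zł = 38725 zł.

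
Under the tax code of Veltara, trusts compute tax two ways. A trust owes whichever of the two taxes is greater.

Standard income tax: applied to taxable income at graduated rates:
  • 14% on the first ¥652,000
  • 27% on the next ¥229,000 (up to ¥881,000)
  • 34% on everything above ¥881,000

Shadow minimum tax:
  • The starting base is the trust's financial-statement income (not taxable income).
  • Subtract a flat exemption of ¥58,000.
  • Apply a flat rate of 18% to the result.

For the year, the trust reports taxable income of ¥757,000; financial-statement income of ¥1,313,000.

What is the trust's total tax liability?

¥225,900

Standard income tax:
  ¥652,000 × 14% = ¥91,280
  ¥105,000 × 27% = ¥28,350
  → ¥119,630

Shadow minimum tax:
  Base (financial-statement income): ¥1,313,000
  Less exemption ¥58,000 → base ¥1,255,000
  ¥1,255,000 × 18% = ¥225,900

¥225,900 > ¥119,630, so the shadow minimum tax is the binding amount.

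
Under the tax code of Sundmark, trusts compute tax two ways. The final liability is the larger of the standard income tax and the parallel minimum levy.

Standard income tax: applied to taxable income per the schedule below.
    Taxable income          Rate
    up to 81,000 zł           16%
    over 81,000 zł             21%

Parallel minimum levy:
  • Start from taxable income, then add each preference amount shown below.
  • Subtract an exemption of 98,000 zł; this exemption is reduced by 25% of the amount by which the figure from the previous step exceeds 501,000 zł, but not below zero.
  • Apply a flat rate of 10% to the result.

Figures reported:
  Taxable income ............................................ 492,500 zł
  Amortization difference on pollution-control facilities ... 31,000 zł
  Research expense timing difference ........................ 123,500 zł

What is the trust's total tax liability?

99,375 zł

Parallel minimum levy:
  Adjusted income: 492,500 zł + 31,000 zł + 123,500 zł = 647,000 zł
  Exemption: 98,000 zł − 25% × (647,000 zł − 501,000 zł) = 98,000 zł − 36,500 zł = 61,500 zł
  Base: 647,000 zł − 61,500 zł = 585,500 zł
  585,500 zł × 10% = 58,550 zł

Standard income tax:
  81,000 zł × 16% = 12,960 zł
  411,500 zł × 21% = 86,415 zł
  → 99,375 zł

99,375 zł > 58,550 zł, so the standard income tax governs.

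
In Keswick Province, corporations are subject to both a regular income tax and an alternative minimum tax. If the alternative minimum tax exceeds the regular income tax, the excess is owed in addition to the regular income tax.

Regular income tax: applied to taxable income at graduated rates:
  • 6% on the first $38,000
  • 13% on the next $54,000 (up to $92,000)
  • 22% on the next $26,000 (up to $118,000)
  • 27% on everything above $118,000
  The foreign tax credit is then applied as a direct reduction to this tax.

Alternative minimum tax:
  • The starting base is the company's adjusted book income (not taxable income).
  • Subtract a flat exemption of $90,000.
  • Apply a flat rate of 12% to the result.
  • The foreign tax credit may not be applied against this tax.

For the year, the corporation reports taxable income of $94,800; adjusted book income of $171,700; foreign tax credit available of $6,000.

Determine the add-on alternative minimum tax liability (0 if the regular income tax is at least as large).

$5,888

Regular income tax:
  $38,000 × 6% = $2,280
  $54,000 × 13% = $7,020
  $2,800 × 22% = $616
  → $9,916
  Less foreign tax credit $6,000 → $3,916

Alternative minimum tax:
  Base (adjusted book income): $171,700
  Less exemption $90,000 → base $81,700
  $81,700 × 12% = $9,804

Excess of alternative minimum tax over regular income tax: $9,804 − $3,916 = $5,888.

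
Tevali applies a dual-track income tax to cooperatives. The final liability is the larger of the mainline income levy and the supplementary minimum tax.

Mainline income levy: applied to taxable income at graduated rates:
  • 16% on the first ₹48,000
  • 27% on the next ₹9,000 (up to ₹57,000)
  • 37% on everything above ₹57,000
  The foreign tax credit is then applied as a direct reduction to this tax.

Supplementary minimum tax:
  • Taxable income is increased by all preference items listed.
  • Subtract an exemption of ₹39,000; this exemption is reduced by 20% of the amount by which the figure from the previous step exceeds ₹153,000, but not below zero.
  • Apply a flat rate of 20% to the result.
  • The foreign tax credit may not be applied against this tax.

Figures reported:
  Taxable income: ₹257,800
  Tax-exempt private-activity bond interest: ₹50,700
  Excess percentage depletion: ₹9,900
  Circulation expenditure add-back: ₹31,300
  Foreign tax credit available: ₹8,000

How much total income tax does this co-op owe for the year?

Mainline income levy:
  ₹48,000 × 16% = ₹7,680
  ₹9,000 × 27% = ₹2,430
  ₹200,800 × 37% = ₹74,296
  → ₹84,406
  Less foreign tax credit ₹8,000 → ₹76,406

Supplementary minimum tax:
  Adjusted income: ₹257,800 + ₹50,700 + ₹9,900 + ₹31,300 = ₹349,700
  Exemption: 20% × (₹349,700 − ₹153,000) = ₹39,340 ≥ ₹39,000, so the exemption is fully phased out
  Base: ₹349,700 − ₹0 = ₹349,700
  ₹349,700 × 20% = ₹69,940

₹76,406 > ₹69,940, so the mainline income levy governs.

₹76,406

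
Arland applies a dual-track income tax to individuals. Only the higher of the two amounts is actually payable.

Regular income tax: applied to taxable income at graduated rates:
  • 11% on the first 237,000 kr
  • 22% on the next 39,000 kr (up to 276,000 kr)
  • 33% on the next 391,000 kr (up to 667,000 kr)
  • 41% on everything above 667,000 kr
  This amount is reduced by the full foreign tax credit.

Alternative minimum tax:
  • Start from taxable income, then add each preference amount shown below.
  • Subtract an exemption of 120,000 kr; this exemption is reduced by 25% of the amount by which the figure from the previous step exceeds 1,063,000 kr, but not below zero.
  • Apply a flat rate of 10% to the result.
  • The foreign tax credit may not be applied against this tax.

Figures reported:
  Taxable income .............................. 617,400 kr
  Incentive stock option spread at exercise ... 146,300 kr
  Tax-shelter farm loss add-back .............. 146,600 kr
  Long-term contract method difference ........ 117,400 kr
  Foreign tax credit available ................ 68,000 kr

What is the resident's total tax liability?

90,770 kr

Regular income tax:
  237,000 kr × 11% = 26,070 kr
  39,000 kr × 22% = 8,580 kr
  341,400 kr × 33% = 112,662 kr
  → 147,312 kr
  Less foreign tax credit 68,000 kr → 79,312 kr

Alternative minimum tax:
  Adjusted income: 617,400 kr + 146,300 kr + 146,600 kr + 117,400 kr = 1,027,700 kr
  Exemption: 1,027,700 kr ≤ 1,063,000 kr, so full 120,000 kr applies
  Base: 1,027,700 kr − 120,000 kr = 907,700 kr
  907,700 kr × 10% = 90,770 kr

90,770 kr > 79,312 kr, so the alternative minimum tax is the binding amount.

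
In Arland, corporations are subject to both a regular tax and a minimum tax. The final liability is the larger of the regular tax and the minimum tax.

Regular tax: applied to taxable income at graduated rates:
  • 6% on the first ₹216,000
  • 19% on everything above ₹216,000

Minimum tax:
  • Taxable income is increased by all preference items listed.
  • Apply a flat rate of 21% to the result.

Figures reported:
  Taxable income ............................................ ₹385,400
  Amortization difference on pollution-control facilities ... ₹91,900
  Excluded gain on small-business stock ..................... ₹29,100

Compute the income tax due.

Regular tax:
  ₹216,000 × 6% = ₹12,960
  ₹169,400 × 19% = ₹32,186
  → ₹45,146

Minimum tax:
  Adjusted income: ₹385,400 + ₹91,900 + ₹29,100 = ₹506,400
  ₹506,400 × 21% = ₹106,344

₹106,344 > ₹45,146, so the minimum tax is the binding amount.

₹106,344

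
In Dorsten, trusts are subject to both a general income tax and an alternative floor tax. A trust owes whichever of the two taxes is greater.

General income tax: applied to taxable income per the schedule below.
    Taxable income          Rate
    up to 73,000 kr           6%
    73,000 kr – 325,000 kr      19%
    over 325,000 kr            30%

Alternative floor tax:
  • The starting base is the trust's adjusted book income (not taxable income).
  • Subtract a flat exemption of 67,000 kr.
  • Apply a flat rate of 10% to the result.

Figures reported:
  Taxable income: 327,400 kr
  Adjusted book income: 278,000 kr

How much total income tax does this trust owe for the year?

52,980 kr

Alternative floor tax:
  Base (adjusted book income): 278,000 kr
  Less exemption 67,000 kr → base 211,000 kr
  211,000 kr × 10% = 21,100 kr

General income tax:
  73,000 kr × 6% = 4,380 kr
  252,000 kr × 19% = 47,880 kr
  2,400 kr × 30% = 720 kr
  → 52,980 kr

52,980 kr > 21,100 kr, so the general income tax governs.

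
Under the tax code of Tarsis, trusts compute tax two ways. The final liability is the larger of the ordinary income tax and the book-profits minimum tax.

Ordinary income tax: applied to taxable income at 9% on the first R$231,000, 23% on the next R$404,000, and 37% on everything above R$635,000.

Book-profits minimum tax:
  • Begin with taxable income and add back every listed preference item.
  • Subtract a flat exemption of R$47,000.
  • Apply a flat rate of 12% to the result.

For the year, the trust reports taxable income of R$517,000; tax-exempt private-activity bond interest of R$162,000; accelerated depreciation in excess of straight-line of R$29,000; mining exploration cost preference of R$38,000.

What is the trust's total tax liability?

R$86,570

Book-profits minimum tax:
  Adjusted income: R$517,000 + R$162,000 + R$29,000 + R$38,000 = R$746,000
  Less exemption R$47,000 → base R$699,000
  R$699,000 × 12% = R$83,880

Ordinary income tax:
  R$231,000 × 9% = R$20,790
  R$286,000 × 23% = R$65,780
  → R$86,570

R$86,570 > R$83,880, so the ordinary income tax governs.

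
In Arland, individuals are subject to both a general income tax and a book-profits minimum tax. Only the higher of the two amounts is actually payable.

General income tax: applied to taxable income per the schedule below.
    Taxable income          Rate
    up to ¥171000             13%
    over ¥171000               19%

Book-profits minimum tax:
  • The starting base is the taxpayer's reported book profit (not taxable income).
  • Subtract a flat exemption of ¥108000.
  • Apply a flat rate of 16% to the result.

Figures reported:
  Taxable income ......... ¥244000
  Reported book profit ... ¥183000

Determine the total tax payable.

¥36100

General income tax:
  ¥171000 × 13% = ¥22230
  ¥73000 × 19% = ¥13870
  → ¥36100

Book-profits minimum tax:
  Base (reported book profit): ¥183000
  Less exemption ¥108000 → base ¥75000
  ¥75000 × 16% = ¥12000

¥36100 > ¥12000, so the general income tax governs.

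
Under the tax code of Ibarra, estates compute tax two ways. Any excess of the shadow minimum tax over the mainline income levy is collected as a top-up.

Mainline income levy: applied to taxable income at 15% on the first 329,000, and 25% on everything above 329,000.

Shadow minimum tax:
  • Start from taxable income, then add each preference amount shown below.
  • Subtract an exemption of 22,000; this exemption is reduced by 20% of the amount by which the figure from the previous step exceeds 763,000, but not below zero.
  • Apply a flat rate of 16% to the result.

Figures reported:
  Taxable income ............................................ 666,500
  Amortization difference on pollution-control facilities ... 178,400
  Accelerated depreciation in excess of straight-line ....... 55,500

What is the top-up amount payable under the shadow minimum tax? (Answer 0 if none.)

Shadow minimum tax:
  Adjusted income: 666,500 + 178,400 + 55,500 = 900,400
  Exemption: 20% × (900,400 − 763,000) = 27,480 ≥ 22,000, so the exemption is fully phased out
  Base: 900,400 − 0 = 900,400
  900,400 × 16% = 144,064

Mainline income levy:
  329,000 × 15% = 49,350
  337,500 × 25% = 84,375
  → 133,725

Excess of shadow minimum tax over mainline income levy: 144,064 − 133,725 = 10,339.

10,339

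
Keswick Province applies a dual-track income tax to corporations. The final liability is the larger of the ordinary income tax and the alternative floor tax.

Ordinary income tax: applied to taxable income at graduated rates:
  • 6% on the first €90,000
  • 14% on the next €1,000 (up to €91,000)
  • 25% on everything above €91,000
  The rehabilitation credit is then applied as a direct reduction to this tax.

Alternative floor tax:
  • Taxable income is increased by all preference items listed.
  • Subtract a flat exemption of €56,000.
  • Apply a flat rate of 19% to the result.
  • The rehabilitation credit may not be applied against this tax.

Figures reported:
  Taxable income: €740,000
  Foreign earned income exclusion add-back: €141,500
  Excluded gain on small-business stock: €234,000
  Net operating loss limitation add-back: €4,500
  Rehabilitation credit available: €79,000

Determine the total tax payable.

Ordinary income tax:
  €90,000 × 6% = €5,400
  €1,000 × 14% = €140
  €649,000 × 25% = €162,250
  → €167,790
  Less rehabilitation credit €79,000 → €88,790

Alternative floor tax:
  Adjusted income: €740,000 + €141,500 + €234,000 + €4,500 = €1,120,000
  Less exemption €56,000 → base €1,064,000
  €1,064,000 × 19% = €202,160

€202,160 > €88,790, so the alternative floor tax is the binding amount.

€202,160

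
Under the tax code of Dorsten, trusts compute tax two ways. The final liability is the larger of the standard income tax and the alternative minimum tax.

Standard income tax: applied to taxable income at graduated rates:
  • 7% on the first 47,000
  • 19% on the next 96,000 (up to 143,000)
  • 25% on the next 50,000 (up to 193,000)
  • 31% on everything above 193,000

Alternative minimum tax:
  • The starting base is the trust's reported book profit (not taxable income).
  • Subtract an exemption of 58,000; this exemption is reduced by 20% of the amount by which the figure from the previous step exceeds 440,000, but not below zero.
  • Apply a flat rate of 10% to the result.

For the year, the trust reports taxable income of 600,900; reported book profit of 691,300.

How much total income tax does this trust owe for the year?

160,479

Alternative minimum tax:
  Base (reported book profit): 691,300
  Exemption: 58,000 − 20% × (691,300 − 440,000) = 58,000 − 50,260 = 7,740
  Base: 691,300 − 7,740 = 683,560
  683,560 × 10% = 68,356

Standard income tax:
  47,000 × 7% = 3,290
  96,000 × 19% = 18,240
  50,000 × 25% = 12,500
  407,900 × 31% = 126,449
  → 160,479

160,479 > 68,356, so the standard income tax governs.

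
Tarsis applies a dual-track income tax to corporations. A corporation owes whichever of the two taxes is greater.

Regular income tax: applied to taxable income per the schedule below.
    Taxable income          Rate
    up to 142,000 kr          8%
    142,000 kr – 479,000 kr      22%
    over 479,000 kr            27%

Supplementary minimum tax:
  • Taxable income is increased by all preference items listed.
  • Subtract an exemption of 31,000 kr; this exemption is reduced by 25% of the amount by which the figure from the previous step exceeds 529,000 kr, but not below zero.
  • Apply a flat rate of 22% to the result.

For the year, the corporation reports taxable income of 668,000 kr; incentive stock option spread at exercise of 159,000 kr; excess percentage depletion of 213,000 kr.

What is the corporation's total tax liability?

Regular income tax:
  142,000 kr × 8% = 11,360 kr
  337,000 kr × 22% = 74,140 kr
  189,000 kr × 27% = 51,030 kr
  → 136,530 kr

Supplementary minimum tax:
  Adjusted income: 668,000 kr + 159,000 kr + 213,000 kr = 1,040,000 kr
  Exemption: 25% × (1,040,000 kr − 529,000 kr) = 127,750 kr ≥ 31,000 kr, so the exemption is fully phased out
  Base: 1,040,000 kr − 0 kr = 1,040,000 kr
  1,040,000 kr × 22% = 228,800 kr

228,800 kr > 136,530 kr, so the supplementary minimum tax is the binding amount.

228,800 kr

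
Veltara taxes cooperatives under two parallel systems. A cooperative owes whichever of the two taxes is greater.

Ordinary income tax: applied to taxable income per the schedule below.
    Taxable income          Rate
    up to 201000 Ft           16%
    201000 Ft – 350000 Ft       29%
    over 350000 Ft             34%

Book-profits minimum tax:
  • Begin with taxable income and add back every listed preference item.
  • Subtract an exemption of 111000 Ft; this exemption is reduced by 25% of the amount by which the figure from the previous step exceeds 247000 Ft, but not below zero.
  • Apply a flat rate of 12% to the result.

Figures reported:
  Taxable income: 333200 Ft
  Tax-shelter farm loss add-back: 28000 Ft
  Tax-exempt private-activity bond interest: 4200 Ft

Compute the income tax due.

70498 Ft

Ordinary income tax:
  201000 Ft × 16% = 32160 Ft
  132200 Ft × 29% = 38338 Ft
  → 70498 Ft

Book-profits minimum tax:
  Adjusted income: 333200 Ft + 28000 Ft + 4200 Ft = 365400 Ft
  Exemption: 111000 Ft − 25% × (365400 Ft − 247000 Ft) = 111000 Ft − 29600 Ft = 81400 Ft
  Base: 365400 Ft − 81400 Ft = 284000 Ft
  284000 Ft × 12% = 34080 Ft

70498 Ft > 34080 Ft, so the ordinary income tax governs.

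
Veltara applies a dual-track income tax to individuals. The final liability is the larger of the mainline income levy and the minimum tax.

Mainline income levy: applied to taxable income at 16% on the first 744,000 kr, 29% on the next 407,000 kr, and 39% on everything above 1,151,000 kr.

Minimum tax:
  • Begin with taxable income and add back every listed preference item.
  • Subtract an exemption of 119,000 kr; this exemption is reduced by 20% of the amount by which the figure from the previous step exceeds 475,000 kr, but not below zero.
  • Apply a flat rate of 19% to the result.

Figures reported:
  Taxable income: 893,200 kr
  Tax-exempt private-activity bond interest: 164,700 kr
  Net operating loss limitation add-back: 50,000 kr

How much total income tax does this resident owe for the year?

210,501 kr

Minimum tax:
  Adjusted income: 893,200 kr + 164,700 kr + 50,000 kr = 1,107,900 kr
  Exemption: 20% × (1,107,900 kr − 475,000 kr) = 126,580 kr ≥ 119,000 kr, so the exemption is fully phased out
  Base: 1,107,900 kr − 0 kr = 1,107,900 kr
  1,107,900 kr × 19% = 210,501 kr

Mainline income levy:
  744,000 kr × 16% = 119,040 kr
  149,200 kr × 29% = 43,268 kr
  → 162,308 kr

210,501 kr > 162,308 kr, so the minimum tax is the binding amount.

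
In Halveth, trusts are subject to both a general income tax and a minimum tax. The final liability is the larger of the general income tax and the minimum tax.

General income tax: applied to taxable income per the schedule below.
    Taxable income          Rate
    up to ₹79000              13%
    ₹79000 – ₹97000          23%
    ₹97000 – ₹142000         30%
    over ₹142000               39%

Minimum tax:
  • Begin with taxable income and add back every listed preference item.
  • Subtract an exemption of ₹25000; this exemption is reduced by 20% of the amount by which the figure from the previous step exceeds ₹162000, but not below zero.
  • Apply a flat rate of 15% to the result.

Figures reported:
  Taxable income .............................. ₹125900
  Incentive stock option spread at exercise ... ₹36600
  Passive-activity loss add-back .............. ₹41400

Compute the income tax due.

₹28092

Minimum tax:
  Adjusted income: ₹125900 + ₹36600 + ₹41400 = ₹203900
  Exemption: ₹25000 − 20% × (₹203900 − ₹162000) = ₹25000 − ₹8380 = ₹16620
  Base: ₹203900 − ₹16620 = ₹187280
  ₹187280 × 15% = ₹28092

General income tax:
  ₹79000 × 13% = ₹10270
  ₹18000 × 23% = ₹4140
  ₹28900 × 30% = ₹8670
  → ₹23080

₹28092 > ₹23080, so the minimum tax is the binding amount.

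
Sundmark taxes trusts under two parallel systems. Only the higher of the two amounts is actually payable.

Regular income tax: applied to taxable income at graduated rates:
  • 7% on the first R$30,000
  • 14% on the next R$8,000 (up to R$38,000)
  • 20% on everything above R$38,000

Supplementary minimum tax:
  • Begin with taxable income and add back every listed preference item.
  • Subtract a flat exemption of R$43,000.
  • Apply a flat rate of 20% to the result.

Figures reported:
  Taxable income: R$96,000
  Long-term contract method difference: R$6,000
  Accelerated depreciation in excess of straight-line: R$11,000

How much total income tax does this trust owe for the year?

R$14,820

Supplementary minimum tax:
  Adjusted income: R$96,000 + R$6,000 + R$11,000 = R$113,000
  Less exemption R$43,000 → base R$70,000
  R$70,000 × 20% = R$14,000

Regular income tax:
  R$30,000 × 7% = R$2,100
  R$8,000 × 14% = R$1,120
  R$58,000 × 20% = R$11,600
  → R$14,820

R$14,820 > R$14,000, so the regular income tax governs.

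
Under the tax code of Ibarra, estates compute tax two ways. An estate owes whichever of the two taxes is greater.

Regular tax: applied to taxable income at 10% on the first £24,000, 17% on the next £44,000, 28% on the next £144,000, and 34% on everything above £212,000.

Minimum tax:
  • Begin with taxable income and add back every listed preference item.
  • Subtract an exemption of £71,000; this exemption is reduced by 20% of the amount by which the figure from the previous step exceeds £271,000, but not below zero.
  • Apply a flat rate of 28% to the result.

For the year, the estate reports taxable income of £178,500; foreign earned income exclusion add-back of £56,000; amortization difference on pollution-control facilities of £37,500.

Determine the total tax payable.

£56,336

Minimum tax:
  Adjusted income: £178,500 + £56,000 + £37,500 = £272,000
  Exemption: £71,000 − 20% × (£272,000 − £271,000) = £71,000 − £200 = £70,800
  Base: £272,000 − £70,800 = £201,200
  £201,200 × 28% = £56,336

Regular tax:
  £24,000 × 10% = £2,400
  £44,000 × 17% = £7,480
  £110,500 × 28% = £30,940
  → £40,820

£56,336 > £40,820, so the minimum tax is the binding amount.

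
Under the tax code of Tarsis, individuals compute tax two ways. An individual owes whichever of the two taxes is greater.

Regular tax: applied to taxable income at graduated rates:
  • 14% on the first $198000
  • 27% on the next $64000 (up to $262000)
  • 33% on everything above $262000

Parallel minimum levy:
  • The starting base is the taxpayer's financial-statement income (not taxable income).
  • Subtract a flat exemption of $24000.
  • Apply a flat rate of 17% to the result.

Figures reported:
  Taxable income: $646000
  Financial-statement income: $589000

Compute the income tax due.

Regular tax:
  $198000 × 14% = $27720
  $64000 × 27% = $17280
  $384000 × 33% = $126720
  → $171720

Parallel minimum levy:
  Base (financial-statement income): $589000
  Less exemption $24000 → base $565000
  $565000 × 17% = $96050

$171720 > $96050, so the regular tax governs.

$171720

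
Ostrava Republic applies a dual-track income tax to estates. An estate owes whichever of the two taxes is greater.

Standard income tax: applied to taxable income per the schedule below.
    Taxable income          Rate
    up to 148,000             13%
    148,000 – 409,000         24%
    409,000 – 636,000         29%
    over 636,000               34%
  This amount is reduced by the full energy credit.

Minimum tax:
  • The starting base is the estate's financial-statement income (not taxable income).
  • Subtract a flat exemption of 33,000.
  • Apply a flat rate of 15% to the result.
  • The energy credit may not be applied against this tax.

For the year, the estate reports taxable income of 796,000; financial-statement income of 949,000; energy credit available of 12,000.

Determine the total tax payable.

190,110

Minimum tax:
  Base (financial-statement income): 949,000
  Less exemption 33,000 → base 916,000
  916,000 × 15% = 137,400

Standard income tax:
  148,000 × 13% = 19,240
  261,000 × 24% = 62,640
  227,000 × 29% = 65,830
  160,000 × 34% = 54,400
  → 202,110
  Less energy credit 12,000 → 190,110

190,110 > 137,400, so the standard income tax governs.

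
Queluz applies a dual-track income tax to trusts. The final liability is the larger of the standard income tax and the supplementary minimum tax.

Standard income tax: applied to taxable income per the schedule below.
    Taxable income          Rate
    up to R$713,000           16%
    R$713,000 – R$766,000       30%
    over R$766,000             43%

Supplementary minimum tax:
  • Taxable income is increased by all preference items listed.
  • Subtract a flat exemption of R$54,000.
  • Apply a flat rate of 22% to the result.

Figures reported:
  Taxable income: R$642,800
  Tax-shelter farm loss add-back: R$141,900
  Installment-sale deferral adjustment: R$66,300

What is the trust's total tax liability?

R$175,340

Standard income tax:
  R$642,800 × 16% = R$102,848

Supplementary minimum tax:
  Adjusted income: R$642,800 + R$141,900 + R$66,300 = R$851,000
  Less exemption R$54,000 → base R$797,000
  R$797,000 × 22% = R$175,340

R$175,340 > R$102,848, so the supplementary minimum tax is the binding amount.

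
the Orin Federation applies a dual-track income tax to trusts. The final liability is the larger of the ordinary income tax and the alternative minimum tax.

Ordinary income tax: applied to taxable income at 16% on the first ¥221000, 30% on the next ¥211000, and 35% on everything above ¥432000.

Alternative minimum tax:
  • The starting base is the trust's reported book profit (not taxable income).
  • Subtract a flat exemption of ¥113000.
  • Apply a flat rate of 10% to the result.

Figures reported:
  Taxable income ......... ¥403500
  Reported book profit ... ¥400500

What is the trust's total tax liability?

Alternative minimum tax:
  Base (reported book profit): ¥400500
  Less exemption ¥113000 → base ¥287500
  ¥287500 × 10% = ¥28750

Ordinary income tax:
  ¥221000 × 16% = ¥35360
  ¥182500 × 30% = ¥54750
  → ¥90110

¥90110 > ¥28750, so the ordinary income tax governs.

¥90110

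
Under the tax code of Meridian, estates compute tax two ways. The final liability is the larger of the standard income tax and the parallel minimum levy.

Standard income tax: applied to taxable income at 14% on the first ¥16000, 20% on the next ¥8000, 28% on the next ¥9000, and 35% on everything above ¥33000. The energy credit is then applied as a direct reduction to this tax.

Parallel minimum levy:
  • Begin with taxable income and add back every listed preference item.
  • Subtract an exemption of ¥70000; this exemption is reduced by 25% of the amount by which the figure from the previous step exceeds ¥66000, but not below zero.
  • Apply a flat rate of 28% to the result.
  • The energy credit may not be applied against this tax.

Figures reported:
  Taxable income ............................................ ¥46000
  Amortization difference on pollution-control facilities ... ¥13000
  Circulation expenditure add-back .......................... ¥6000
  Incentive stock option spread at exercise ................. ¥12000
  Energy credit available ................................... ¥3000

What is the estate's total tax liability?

Parallel minimum levy:
  Adjusted income: ¥46000 + ¥13000 + ¥6000 + ¥12000 = ¥77000
  Exemption: ¥70000 − 25% × (¥77000 − ¥66000) = ¥70000 − ¥2750 = ¥67250
  Base: ¥77000 − ¥67250 = ¥9750
  ¥9750 × 28% = ¥2730

Standard income tax:
  ¥16000 × 14% = ¥2240
  ¥8000 × 20% = ¥1600
  ¥9000 × 28% = ¥2520
  ¥13000 × 35% = ¥4550
  → ¥10910
  Less energy credit ¥3000 → ¥7910

¥7910 > ¥2730, so the standard income tax governs.

¥7910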